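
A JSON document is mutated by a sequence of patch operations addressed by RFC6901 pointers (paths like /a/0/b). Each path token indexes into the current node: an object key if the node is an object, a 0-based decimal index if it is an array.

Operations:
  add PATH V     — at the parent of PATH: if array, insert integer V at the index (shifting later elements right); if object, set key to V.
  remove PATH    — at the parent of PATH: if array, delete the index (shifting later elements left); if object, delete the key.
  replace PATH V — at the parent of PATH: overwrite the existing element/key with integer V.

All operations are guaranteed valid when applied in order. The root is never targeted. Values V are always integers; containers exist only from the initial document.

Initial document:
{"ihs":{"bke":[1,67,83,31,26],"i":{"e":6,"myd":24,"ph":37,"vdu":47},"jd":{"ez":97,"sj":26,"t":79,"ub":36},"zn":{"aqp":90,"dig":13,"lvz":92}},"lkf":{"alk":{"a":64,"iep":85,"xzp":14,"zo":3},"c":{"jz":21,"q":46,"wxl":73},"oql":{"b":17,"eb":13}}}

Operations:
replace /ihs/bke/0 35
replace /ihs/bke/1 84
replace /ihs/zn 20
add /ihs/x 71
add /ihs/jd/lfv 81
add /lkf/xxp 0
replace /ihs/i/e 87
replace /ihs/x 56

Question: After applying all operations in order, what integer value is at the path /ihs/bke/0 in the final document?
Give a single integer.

After op 1 (replace /ihs/bke/0 35): {"ihs":{"bke":[35,67,83,31,26],"i":{"e":6,"myd":24,"ph":37,"vdu":47},"jd":{"ez":97,"sj":26,"t":79,"ub":36},"zn":{"aqp":90,"dig":13,"lvz":92}},"lkf":{"alk":{"a":64,"iep":85,"xzp":14,"zo":3},"c":{"jz":21,"q":46,"wxl":73},"oql":{"b":17,"eb":13}}}
After op 2 (replace /ihs/bke/1 84): {"ihs":{"bke":[35,84,83,31,26],"i":{"e":6,"myd":24,"ph":37,"vdu":47},"jd":{"ez":97,"sj":26,"t":79,"ub":36},"zn":{"aqp":90,"dig":13,"lvz":92}},"lkf":{"alk":{"a":64,"iep":85,"xzp":14,"zo":3},"c":{"jz":21,"q":46,"wxl":73},"oql":{"b":17,"eb":13}}}
After op 3 (replace /ihs/zn 20): {"ihs":{"bke":[35,84,83,31,26],"i":{"e":6,"myd":24,"ph":37,"vdu":47},"jd":{"ez":97,"sj":26,"t":79,"ub":36},"zn":20},"lkf":{"alk":{"a":64,"iep":85,"xzp":14,"zo":3},"c":{"jz":21,"q":46,"wxl":73},"oql":{"b":17,"eb":13}}}
After op 4 (add /ihs/x 71): {"ihs":{"bke":[35,84,83,31,26],"i":{"e":6,"myd":24,"ph":37,"vdu":47},"jd":{"ez":97,"sj":26,"t":79,"ub":36},"x":71,"zn":20},"lkf":{"alk":{"a":64,"iep":85,"xzp":14,"zo":3},"c":{"jz":21,"q":46,"wxl":73},"oql":{"b":17,"eb":13}}}
After op 5 (add /ihs/jd/lfv 81): {"ihs":{"bke":[35,84,83,31,26],"i":{"e":6,"myd":24,"ph":37,"vdu":47},"jd":{"ez":97,"lfv":81,"sj":26,"t":79,"ub":36},"x":71,"zn":20},"lkf":{"alk":{"a":64,"iep":85,"xzp":14,"zo":3},"c":{"jz":21,"q":46,"wxl":73},"oql":{"b":17,"eb":13}}}
After op 6 (add /lkf/xxp 0): {"ihs":{"bke":[35,84,83,31,26],"i":{"e":6,"myd":24,"ph":37,"vdu":47},"jd":{"ez":97,"lfv":81,"sj":26,"t":79,"ub":36},"x":71,"zn":20},"lkf":{"alk":{"a":64,"iep":85,"xzp":14,"zo":3},"c":{"jz":21,"q":46,"wxl":73},"oql":{"b":17,"eb":13},"xxp":0}}
After op 7 (replace /ihs/i/e 87): {"ihs":{"bke":[35,84,83,31,26],"i":{"e":87,"myd":24,"ph":37,"vdu":47},"jd":{"ez":97,"lfv":81,"sj":26,"t":79,"ub":36},"x":71,"zn":20},"lkf":{"alk":{"a":64,"iep":85,"xzp":14,"zo":3},"c":{"jz":21,"q":46,"wxl":73},"oql":{"b":17,"eb":13},"xxp":0}}
After op 8 (replace /ihs/x 56): {"ihs":{"bke":[35,84,83,31,26],"i":{"e":87,"myd":24,"ph":37,"vdu":47},"jd":{"ez":97,"lfv":81,"sj":26,"t":79,"ub":36},"x":56,"zn":20},"lkf":{"alk":{"a":64,"iep":85,"xzp":14,"zo":3},"c":{"jz":21,"q":46,"wxl":73},"oql":{"b":17,"eb":13},"xxp":0}}
Value at /ihs/bke/0: 35

Answer: 35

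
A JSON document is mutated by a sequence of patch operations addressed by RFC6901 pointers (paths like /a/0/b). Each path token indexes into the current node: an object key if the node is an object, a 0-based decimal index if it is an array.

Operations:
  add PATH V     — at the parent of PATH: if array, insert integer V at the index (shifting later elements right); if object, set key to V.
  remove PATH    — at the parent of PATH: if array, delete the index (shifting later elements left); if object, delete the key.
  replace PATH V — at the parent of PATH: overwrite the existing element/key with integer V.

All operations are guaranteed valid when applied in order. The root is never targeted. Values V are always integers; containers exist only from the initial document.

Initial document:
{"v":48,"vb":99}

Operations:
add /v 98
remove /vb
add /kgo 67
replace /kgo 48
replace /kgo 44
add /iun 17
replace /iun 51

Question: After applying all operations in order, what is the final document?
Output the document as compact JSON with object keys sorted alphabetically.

Answer: {"iun":51,"kgo":44,"v":98}

Derivation:
After op 1 (add /v 98): {"v":98,"vb":99}
After op 2 (remove /vb): {"v":98}
After op 3 (add /kgo 67): {"kgo":67,"v":98}
After op 4 (replace /kgo 48): {"kgo":48,"v":98}
After op 5 (replace /kgo 44): {"kgo":44,"v":98}
After op 6 (add /iun 17): {"iun":17,"kgo":44,"v":98}
After op 7 (replace /iun 51): {"iun":51,"kgo":44,"v":98}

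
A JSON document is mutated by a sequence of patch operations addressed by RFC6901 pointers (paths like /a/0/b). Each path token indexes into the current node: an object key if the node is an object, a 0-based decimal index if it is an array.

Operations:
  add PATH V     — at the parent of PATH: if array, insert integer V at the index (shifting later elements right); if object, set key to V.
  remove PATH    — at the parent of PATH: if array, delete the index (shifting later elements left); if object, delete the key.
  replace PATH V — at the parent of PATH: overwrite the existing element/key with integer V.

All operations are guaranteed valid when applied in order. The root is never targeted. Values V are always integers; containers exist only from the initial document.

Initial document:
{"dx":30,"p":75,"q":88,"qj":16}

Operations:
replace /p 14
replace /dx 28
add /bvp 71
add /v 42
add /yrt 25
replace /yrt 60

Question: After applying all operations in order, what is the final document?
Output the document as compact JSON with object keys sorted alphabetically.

After op 1 (replace /p 14): {"dx":30,"p":14,"q":88,"qj":16}
After op 2 (replace /dx 28): {"dx":28,"p":14,"q":88,"qj":16}
After op 3 (add /bvp 71): {"bvp":71,"dx":28,"p":14,"q":88,"qj":16}
After op 4 (add /v 42): {"bvp":71,"dx":28,"p":14,"q":88,"qj":16,"v":42}
After op 5 (add /yrt 25): {"bvp":71,"dx":28,"p":14,"q":88,"qj":16,"v":42,"yrt":25}
After op 6 (replace /yrt 60): {"bvp":71,"dx":28,"p":14,"q":88,"qj":16,"v":42,"yrt":60}

Answer: {"bvp":71,"dx":28,"p":14,"q":88,"qj":16,"v":42,"yrt":60}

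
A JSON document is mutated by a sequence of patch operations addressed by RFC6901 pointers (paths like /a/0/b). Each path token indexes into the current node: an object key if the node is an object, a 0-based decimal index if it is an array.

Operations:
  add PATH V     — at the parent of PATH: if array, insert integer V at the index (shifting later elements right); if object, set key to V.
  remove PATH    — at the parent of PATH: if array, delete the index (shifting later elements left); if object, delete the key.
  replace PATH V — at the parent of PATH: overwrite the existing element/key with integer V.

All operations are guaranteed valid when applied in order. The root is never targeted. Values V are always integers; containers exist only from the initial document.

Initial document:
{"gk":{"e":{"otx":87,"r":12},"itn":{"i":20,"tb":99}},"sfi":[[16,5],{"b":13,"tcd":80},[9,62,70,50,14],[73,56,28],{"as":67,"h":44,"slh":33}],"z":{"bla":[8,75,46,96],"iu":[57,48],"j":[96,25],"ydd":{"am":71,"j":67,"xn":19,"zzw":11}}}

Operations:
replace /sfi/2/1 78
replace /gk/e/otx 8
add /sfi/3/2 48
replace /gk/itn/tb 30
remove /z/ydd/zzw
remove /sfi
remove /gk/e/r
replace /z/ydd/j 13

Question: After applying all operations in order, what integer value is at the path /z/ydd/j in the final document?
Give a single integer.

Answer: 13

Derivation:
After op 1 (replace /sfi/2/1 78): {"gk":{"e":{"otx":87,"r":12},"itn":{"i":20,"tb":99}},"sfi":[[16,5],{"b":13,"tcd":80},[9,78,70,50,14],[73,56,28],{"as":67,"h":44,"slh":33}],"z":{"bla":[8,75,46,96],"iu":[57,48],"j":[96,25],"ydd":{"am":71,"j":67,"xn":19,"zzw":11}}}
After op 2 (replace /gk/e/otx 8): {"gk":{"e":{"otx":8,"r":12},"itn":{"i":20,"tb":99}},"sfi":[[16,5],{"b":13,"tcd":80},[9,78,70,50,14],[73,56,28],{"as":67,"h":44,"slh":33}],"z":{"bla":[8,75,46,96],"iu":[57,48],"j":[96,25],"ydd":{"am":71,"j":67,"xn":19,"zzw":11}}}
After op 3 (add /sfi/3/2 48): {"gk":{"e":{"otx":8,"r":12},"itn":{"i":20,"tb":99}},"sfi":[[16,5],{"b":13,"tcd":80},[9,78,70,50,14],[73,56,48,28],{"as":67,"h":44,"slh":33}],"z":{"bla":[8,75,46,96],"iu":[57,48],"j":[96,25],"ydd":{"am":71,"j":67,"xn":19,"zzw":11}}}
After op 4 (replace /gk/itn/tb 30): {"gk":{"e":{"otx":8,"r":12},"itn":{"i":20,"tb":30}},"sfi":[[16,5],{"b":13,"tcd":80},[9,78,70,50,14],[73,56,48,28],{"as":67,"h":44,"slh":33}],"z":{"bla":[8,75,46,96],"iu":[57,48],"j":[96,25],"ydd":{"am":71,"j":67,"xn":19,"zzw":11}}}
After op 5 (remove /z/ydd/zzw): {"gk":{"e":{"otx":8,"r":12},"itn":{"i":20,"tb":30}},"sfi":[[16,5],{"b":13,"tcd":80},[9,78,70,50,14],[73,56,48,28],{"as":67,"h":44,"slh":33}],"z":{"bla":[8,75,46,96],"iu":[57,48],"j":[96,25],"ydd":{"am":71,"j":67,"xn":19}}}
After op 6 (remove /sfi): {"gk":{"e":{"otx":8,"r":12},"itn":{"i":20,"tb":30}},"z":{"bla":[8,75,46,96],"iu":[57,48],"j":[96,25],"ydd":{"am":71,"j":67,"xn":19}}}
After op 7 (remove /gk/e/r): {"gk":{"e":{"otx":8},"itn":{"i":20,"tb":30}},"z":{"bla":[8,75,46,96],"iu":[57,48],"j":[96,25],"ydd":{"am":71,"j":67,"xn":19}}}
After op 8 (replace /z/ydd/j 13): {"gk":{"e":{"otx":8},"itn":{"i":20,"tb":30}},"z":{"bla":[8,75,46,96],"iu":[57,48],"j":[96,25],"ydd":{"am":71,"j":13,"xn":19}}}
Value at /z/ydd/j: 13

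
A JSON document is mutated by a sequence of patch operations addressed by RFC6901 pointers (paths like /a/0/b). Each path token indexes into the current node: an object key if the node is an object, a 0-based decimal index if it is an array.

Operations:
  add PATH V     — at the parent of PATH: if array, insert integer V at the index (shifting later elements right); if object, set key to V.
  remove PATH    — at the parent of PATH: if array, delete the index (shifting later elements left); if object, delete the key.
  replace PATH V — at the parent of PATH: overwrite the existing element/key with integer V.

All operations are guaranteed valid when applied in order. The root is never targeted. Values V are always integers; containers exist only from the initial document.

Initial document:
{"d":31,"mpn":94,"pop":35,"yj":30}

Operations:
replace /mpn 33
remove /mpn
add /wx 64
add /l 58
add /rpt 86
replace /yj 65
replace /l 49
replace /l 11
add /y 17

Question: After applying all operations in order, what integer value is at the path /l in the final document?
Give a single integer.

Answer: 11

Derivation:
After op 1 (replace /mpn 33): {"d":31,"mpn":33,"pop":35,"yj":30}
After op 2 (remove /mpn): {"d":31,"pop":35,"yj":30}
After op 3 (add /wx 64): {"d":31,"pop":35,"wx":64,"yj":30}
After op 4 (add /l 58): {"d":31,"l":58,"pop":35,"wx":64,"yj":30}
After op 5 (add /rpt 86): {"d":31,"l":58,"pop":35,"rpt":86,"wx":64,"yj":30}
After op 6 (replace /yj 65): {"d":31,"l":58,"pop":35,"rpt":86,"wx":64,"yj":65}
After op 7 (replace /l 49): {"d":31,"l":49,"pop":35,"rpt":86,"wx":64,"yj":65}
After op 8 (replace /l 11): {"d":31,"l":11,"pop":35,"rpt":86,"wx":64,"yj":65}
After op 9 (add /y 17): {"d":31,"l":11,"pop":35,"rpt":86,"wx":64,"y":17,"yj":65}
Value at /l: 11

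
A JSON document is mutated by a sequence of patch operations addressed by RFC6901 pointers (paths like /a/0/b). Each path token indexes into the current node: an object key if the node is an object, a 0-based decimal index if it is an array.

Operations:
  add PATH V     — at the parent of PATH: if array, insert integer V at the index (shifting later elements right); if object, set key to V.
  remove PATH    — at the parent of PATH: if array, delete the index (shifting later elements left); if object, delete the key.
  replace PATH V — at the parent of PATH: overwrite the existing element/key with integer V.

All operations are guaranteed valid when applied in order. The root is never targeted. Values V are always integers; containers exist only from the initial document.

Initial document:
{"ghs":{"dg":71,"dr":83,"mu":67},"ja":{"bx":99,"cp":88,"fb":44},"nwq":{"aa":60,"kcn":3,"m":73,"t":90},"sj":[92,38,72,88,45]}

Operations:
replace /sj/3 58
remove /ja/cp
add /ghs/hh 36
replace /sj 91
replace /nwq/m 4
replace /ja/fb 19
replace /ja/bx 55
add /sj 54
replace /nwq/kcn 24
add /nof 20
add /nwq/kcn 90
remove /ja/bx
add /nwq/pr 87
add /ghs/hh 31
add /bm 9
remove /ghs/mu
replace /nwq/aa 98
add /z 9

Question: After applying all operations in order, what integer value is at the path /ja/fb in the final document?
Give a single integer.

Answer: 19

Derivation:
After op 1 (replace /sj/3 58): {"ghs":{"dg":71,"dr":83,"mu":67},"ja":{"bx":99,"cp":88,"fb":44},"nwq":{"aa":60,"kcn":3,"m":73,"t":90},"sj":[92,38,72,58,45]}
After op 2 (remove /ja/cp): {"ghs":{"dg":71,"dr":83,"mu":67},"ja":{"bx":99,"fb":44},"nwq":{"aa":60,"kcn":3,"m":73,"t":90},"sj":[92,38,72,58,45]}
After op 3 (add /ghs/hh 36): {"ghs":{"dg":71,"dr":83,"hh":36,"mu":67},"ja":{"bx":99,"fb":44},"nwq":{"aa":60,"kcn":3,"m":73,"t":90},"sj":[92,38,72,58,45]}
After op 4 (replace /sj 91): {"ghs":{"dg":71,"dr":83,"hh":36,"mu":67},"ja":{"bx":99,"fb":44},"nwq":{"aa":60,"kcn":3,"m":73,"t":90},"sj":91}
After op 5 (replace /nwq/m 4): {"ghs":{"dg":71,"dr":83,"hh":36,"mu":67},"ja":{"bx":99,"fb":44},"nwq":{"aa":60,"kcn":3,"m":4,"t":90},"sj":91}
After op 6 (replace /ja/fb 19): {"ghs":{"dg":71,"dr":83,"hh":36,"mu":67},"ja":{"bx":99,"fb":19},"nwq":{"aa":60,"kcn":3,"m":4,"t":90},"sj":91}
After op 7 (replace /ja/bx 55): {"ghs":{"dg":71,"dr":83,"hh":36,"mu":67},"ja":{"bx":55,"fb":19},"nwq":{"aa":60,"kcn":3,"m":4,"t":90},"sj":91}
After op 8 (add /sj 54): {"ghs":{"dg":71,"dr":83,"hh":36,"mu":67},"ja":{"bx":55,"fb":19},"nwq":{"aa":60,"kcn":3,"m":4,"t":90},"sj":54}
After op 9 (replace /nwq/kcn 24): {"ghs":{"dg":71,"dr":83,"hh":36,"mu":67},"ja":{"bx":55,"fb":19},"nwq":{"aa":60,"kcn":24,"m":4,"t":90},"sj":54}
After op 10 (add /nof 20): {"ghs":{"dg":71,"dr":83,"hh":36,"mu":67},"ja":{"bx":55,"fb":19},"nof":20,"nwq":{"aa":60,"kcn":24,"m":4,"t":90},"sj":54}
After op 11 (add /nwq/kcn 90): {"ghs":{"dg":71,"dr":83,"hh":36,"mu":67},"ja":{"bx":55,"fb":19},"nof":20,"nwq":{"aa":60,"kcn":90,"m":4,"t":90},"sj":54}
After op 12 (remove /ja/bx): {"ghs":{"dg":71,"dr":83,"hh":36,"mu":67},"ja":{"fb":19},"nof":20,"nwq":{"aa":60,"kcn":90,"m":4,"t":90},"sj":54}
After op 13 (add /nwq/pr 87): {"ghs":{"dg":71,"dr":83,"hh":36,"mu":67},"ja":{"fb":19},"nof":20,"nwq":{"aa":60,"kcn":90,"m":4,"pr":87,"t":90},"sj":54}
After op 14 (add /ghs/hh 31): {"ghs":{"dg":71,"dr":83,"hh":31,"mu":67},"ja":{"fb":19},"nof":20,"nwq":{"aa":60,"kcn":90,"m":4,"pr":87,"t":90},"sj":54}
After op 15 (add /bm 9): {"bm":9,"ghs":{"dg":71,"dr":83,"hh":31,"mu":67},"ja":{"fb":19},"nof":20,"nwq":{"aa":60,"kcn":90,"m":4,"pr":87,"t":90},"sj":54}
After op 16 (remove /ghs/mu): {"bm":9,"ghs":{"dg":71,"dr":83,"hh":31},"ja":{"fb":19},"nof":20,"nwq":{"aa":60,"kcn":90,"m":4,"pr":87,"t":90},"sj":54}
After op 17 (replace /nwq/aa 98): {"bm":9,"ghs":{"dg":71,"dr":83,"hh":31},"ja":{"fb":19},"nof":20,"nwq":{"aa":98,"kcn":90,"m":4,"pr":87,"t":90},"sj":54}
After op 18 (add /z 9): {"bm":9,"ghs":{"dg":71,"dr":83,"hh":31},"ja":{"fb":19},"nof":20,"nwq":{"aa":98,"kcn":90,"m":4,"pr":87,"t":90},"sj":54,"z":9}
Value at /ja/fb: 19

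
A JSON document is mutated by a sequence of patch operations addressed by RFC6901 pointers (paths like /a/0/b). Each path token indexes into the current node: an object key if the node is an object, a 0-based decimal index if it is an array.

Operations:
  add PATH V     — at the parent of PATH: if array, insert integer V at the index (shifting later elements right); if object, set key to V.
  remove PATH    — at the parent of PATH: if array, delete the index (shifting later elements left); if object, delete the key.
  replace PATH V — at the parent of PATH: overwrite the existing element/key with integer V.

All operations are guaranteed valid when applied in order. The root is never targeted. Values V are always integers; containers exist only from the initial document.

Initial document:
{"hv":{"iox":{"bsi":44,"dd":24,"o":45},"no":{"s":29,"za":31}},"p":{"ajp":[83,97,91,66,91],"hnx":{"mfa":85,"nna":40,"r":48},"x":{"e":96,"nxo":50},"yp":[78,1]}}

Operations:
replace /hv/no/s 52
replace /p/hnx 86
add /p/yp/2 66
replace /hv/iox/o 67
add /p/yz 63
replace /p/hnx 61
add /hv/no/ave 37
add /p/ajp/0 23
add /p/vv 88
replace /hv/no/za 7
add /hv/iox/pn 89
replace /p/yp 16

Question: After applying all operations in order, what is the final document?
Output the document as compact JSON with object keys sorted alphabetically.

Answer: {"hv":{"iox":{"bsi":44,"dd":24,"o":67,"pn":89},"no":{"ave":37,"s":52,"za":7}},"p":{"ajp":[23,83,97,91,66,91],"hnx":61,"vv":88,"x":{"e":96,"nxo":50},"yp":16,"yz":63}}

Derivation:
After op 1 (replace /hv/no/s 52): {"hv":{"iox":{"bsi":44,"dd":24,"o":45},"no":{"s":52,"za":31}},"p":{"ajp":[83,97,91,66,91],"hnx":{"mfa":85,"nna":40,"r":48},"x":{"e":96,"nxo":50},"yp":[78,1]}}
After op 2 (replace /p/hnx 86): {"hv":{"iox":{"bsi":44,"dd":24,"o":45},"no":{"s":52,"za":31}},"p":{"ajp":[83,97,91,66,91],"hnx":86,"x":{"e":96,"nxo":50},"yp":[78,1]}}
After op 3 (add /p/yp/2 66): {"hv":{"iox":{"bsi":44,"dd":24,"o":45},"no":{"s":52,"za":31}},"p":{"ajp":[83,97,91,66,91],"hnx":86,"x":{"e":96,"nxo":50},"yp":[78,1,66]}}
After op 4 (replace /hv/iox/o 67): {"hv":{"iox":{"bsi":44,"dd":24,"o":67},"no":{"s":52,"za":31}},"p":{"ajp":[83,97,91,66,91],"hnx":86,"x":{"e":96,"nxo":50},"yp":[78,1,66]}}
After op 5 (add /p/yz 63): {"hv":{"iox":{"bsi":44,"dd":24,"o":67},"no":{"s":52,"za":31}},"p":{"ajp":[83,97,91,66,91],"hnx":86,"x":{"e":96,"nxo":50},"yp":[78,1,66],"yz":63}}
After op 6 (replace /p/hnx 61): {"hv":{"iox":{"bsi":44,"dd":24,"o":67},"no":{"s":52,"za":31}},"p":{"ajp":[83,97,91,66,91],"hnx":61,"x":{"e":96,"nxo":50},"yp":[78,1,66],"yz":63}}
After op 7 (add /hv/no/ave 37): {"hv":{"iox":{"bsi":44,"dd":24,"o":67},"no":{"ave":37,"s":52,"za":31}},"p":{"ajp":[83,97,91,66,91],"hnx":61,"x":{"e":96,"nxo":50},"yp":[78,1,66],"yz":63}}
After op 8 (add /p/ajp/0 23): {"hv":{"iox":{"bsi":44,"dd":24,"o":67},"no":{"ave":37,"s":52,"za":31}},"p":{"ajp":[23,83,97,91,66,91],"hnx":61,"x":{"e":96,"nxo":50},"yp":[78,1,66],"yz":63}}
After op 9 (add /p/vv 88): {"hv":{"iox":{"bsi":44,"dd":24,"o":67},"no":{"ave":37,"s":52,"za":31}},"p":{"ajp":[23,83,97,91,66,91],"hnx":61,"vv":88,"x":{"e":96,"nxo":50},"yp":[78,1,66],"yz":63}}
After op 10 (replace /hv/no/za 7): {"hv":{"iox":{"bsi":44,"dd":24,"o":67},"no":{"ave":37,"s":52,"za":7}},"p":{"ajp":[23,83,97,91,66,91],"hnx":61,"vv":88,"x":{"e":96,"nxo":50},"yp":[78,1,66],"yz":63}}
After op 11 (add /hv/iox/pn 89): {"hv":{"iox":{"bsi":44,"dd":24,"o":67,"pn":89},"no":{"ave":37,"s":52,"za":7}},"p":{"ajp":[23,83,97,91,66,91],"hnx":61,"vv":88,"x":{"e":96,"nxo":50},"yp":[78,1,66],"yz":63}}
After op 12 (replace /p/yp 16): {"hv":{"iox":{"bsi":44,"dd":24,"o":67,"pn":89},"no":{"ave":37,"s":52,"za":7}},"p":{"ajp":[23,83,97,91,66,91],"hnx":61,"vv":88,"x":{"e":96,"nxo":50},"yp":16,"yz":63}}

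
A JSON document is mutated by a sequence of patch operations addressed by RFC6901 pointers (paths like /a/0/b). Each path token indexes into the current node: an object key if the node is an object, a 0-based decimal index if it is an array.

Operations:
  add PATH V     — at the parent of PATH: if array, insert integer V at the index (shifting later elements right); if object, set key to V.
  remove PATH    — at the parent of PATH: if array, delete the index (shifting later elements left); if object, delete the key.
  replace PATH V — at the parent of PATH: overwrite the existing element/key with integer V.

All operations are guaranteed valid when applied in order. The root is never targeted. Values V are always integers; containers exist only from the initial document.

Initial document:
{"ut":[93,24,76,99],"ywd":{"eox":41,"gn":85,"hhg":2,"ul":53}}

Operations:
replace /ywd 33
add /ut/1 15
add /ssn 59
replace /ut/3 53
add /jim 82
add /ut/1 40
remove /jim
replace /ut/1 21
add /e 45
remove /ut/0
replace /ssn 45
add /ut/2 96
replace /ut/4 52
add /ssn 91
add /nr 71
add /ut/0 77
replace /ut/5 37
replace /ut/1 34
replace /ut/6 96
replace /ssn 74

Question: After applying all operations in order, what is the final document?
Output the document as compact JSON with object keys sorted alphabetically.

Answer: {"e":45,"nr":71,"ssn":74,"ut":[77,34,15,96,24,37,96],"ywd":33}

Derivation:
After op 1 (replace /ywd 33): {"ut":[93,24,76,99],"ywd":33}
After op 2 (add /ut/1 15): {"ut":[93,15,24,76,99],"ywd":33}
After op 3 (add /ssn 59): {"ssn":59,"ut":[93,15,24,76,99],"ywd":33}
After op 4 (replace /ut/3 53): {"ssn":59,"ut":[93,15,24,53,99],"ywd":33}
After op 5 (add /jim 82): {"jim":82,"ssn":59,"ut":[93,15,24,53,99],"ywd":33}
After op 6 (add /ut/1 40): {"jim":82,"ssn":59,"ut":[93,40,15,24,53,99],"ywd":33}
After op 7 (remove /jim): {"ssn":59,"ut":[93,40,15,24,53,99],"ywd":33}
After op 8 (replace /ut/1 21): {"ssn":59,"ut":[93,21,15,24,53,99],"ywd":33}
After op 9 (add /e 45): {"e":45,"ssn":59,"ut":[93,21,15,24,53,99],"ywd":33}
After op 10 (remove /ut/0): {"e":45,"ssn":59,"ut":[21,15,24,53,99],"ywd":33}
After op 11 (replace /ssn 45): {"e":45,"ssn":45,"ut":[21,15,24,53,99],"ywd":33}
After op 12 (add /ut/2 96): {"e":45,"ssn":45,"ut":[21,15,96,24,53,99],"ywd":33}
After op 13 (replace /ut/4 52): {"e":45,"ssn":45,"ut":[21,15,96,24,52,99],"ywd":33}
After op 14 (add /ssn 91): {"e":45,"ssn":91,"ut":[21,15,96,24,52,99],"ywd":33}
After op 15 (add /nr 71): {"e":45,"nr":71,"ssn":91,"ut":[21,15,96,24,52,99],"ywd":33}
After op 16 (add /ut/0 77): {"e":45,"nr":71,"ssn":91,"ut":[77,21,15,96,24,52,99],"ywd":33}
After op 17 (replace /ut/5 37): {"e":45,"nr":71,"ssn":91,"ut":[77,21,15,96,24,37,99],"ywd":33}
After op 18 (replace /ut/1 34): {"e":45,"nr":71,"ssn":91,"ut":[77,34,15,96,24,37,99],"ywd":33}
After op 19 (replace /ut/6 96): {"e":45,"nr":71,"ssn":91,"ut":[77,34,15,96,24,37,96],"ywd":33}
After op 20 (replace /ssn 74): {"e":45,"nr":71,"ssn":74,"ut":[77,34,15,96,24,37,96],"ywd":33}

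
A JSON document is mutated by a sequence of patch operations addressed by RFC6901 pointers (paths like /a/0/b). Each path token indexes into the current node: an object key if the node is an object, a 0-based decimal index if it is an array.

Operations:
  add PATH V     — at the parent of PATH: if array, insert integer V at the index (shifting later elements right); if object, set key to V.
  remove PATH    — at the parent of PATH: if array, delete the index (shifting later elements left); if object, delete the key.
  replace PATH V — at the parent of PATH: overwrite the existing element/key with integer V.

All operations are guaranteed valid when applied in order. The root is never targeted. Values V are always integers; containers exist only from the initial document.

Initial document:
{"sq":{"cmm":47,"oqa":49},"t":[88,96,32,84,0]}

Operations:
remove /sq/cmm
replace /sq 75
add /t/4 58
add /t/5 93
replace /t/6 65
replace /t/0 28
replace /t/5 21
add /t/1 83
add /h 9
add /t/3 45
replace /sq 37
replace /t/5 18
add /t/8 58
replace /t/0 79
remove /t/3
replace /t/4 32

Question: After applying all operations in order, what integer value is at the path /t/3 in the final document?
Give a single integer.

After op 1 (remove /sq/cmm): {"sq":{"oqa":49},"t":[88,96,32,84,0]}
After op 2 (replace /sq 75): {"sq":75,"t":[88,96,32,84,0]}
After op 3 (add /t/4 58): {"sq":75,"t":[88,96,32,84,58,0]}
After op 4 (add /t/5 93): {"sq":75,"t":[88,96,32,84,58,93,0]}
After op 5 (replace /t/6 65): {"sq":75,"t":[88,96,32,84,58,93,65]}
After op 6 (replace /t/0 28): {"sq":75,"t":[28,96,32,84,58,93,65]}
After op 7 (replace /t/5 21): {"sq":75,"t":[28,96,32,84,58,21,65]}
After op 8 (add /t/1 83): {"sq":75,"t":[28,83,96,32,84,58,21,65]}
After op 9 (add /h 9): {"h":9,"sq":75,"t":[28,83,96,32,84,58,21,65]}
After op 10 (add /t/3 45): {"h":9,"sq":75,"t":[28,83,96,45,32,84,58,21,65]}
After op 11 (replace /sq 37): {"h":9,"sq":37,"t":[28,83,96,45,32,84,58,21,65]}
After op 12 (replace /t/5 18): {"h":9,"sq":37,"t":[28,83,96,45,32,18,58,21,65]}
After op 13 (add /t/8 58): {"h":9,"sq":37,"t":[28,83,96,45,32,18,58,21,58,65]}
After op 14 (replace /t/0 79): {"h":9,"sq":37,"t":[79,83,96,45,32,18,58,21,58,65]}
After op 15 (remove /t/3): {"h":9,"sq":37,"t":[79,83,96,32,18,58,21,58,65]}
After op 16 (replace /t/4 32): {"h":9,"sq":37,"t":[79,83,96,32,32,58,21,58,65]}
Value at /t/3: 32

Answer: 32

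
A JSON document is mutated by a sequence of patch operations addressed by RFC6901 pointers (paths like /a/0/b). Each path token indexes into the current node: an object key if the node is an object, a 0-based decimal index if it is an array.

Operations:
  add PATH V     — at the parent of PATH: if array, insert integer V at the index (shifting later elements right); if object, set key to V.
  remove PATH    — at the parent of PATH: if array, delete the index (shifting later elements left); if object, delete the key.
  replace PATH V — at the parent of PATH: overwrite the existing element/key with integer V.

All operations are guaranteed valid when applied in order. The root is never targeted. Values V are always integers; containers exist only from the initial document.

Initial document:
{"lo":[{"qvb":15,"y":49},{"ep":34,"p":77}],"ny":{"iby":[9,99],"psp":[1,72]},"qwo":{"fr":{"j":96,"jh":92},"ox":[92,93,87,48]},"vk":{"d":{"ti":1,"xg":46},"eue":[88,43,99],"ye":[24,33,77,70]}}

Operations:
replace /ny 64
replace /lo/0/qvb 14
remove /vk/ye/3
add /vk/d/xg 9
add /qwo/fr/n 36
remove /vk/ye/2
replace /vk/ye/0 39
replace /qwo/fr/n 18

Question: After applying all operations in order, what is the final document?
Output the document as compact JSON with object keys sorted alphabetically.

Answer: {"lo":[{"qvb":14,"y":49},{"ep":34,"p":77}],"ny":64,"qwo":{"fr":{"j":96,"jh":92,"n":18},"ox":[92,93,87,48]},"vk":{"d":{"ti":1,"xg":9},"eue":[88,43,99],"ye":[39,33]}}

Derivation:
After op 1 (replace /ny 64): {"lo":[{"qvb":15,"y":49},{"ep":34,"p":77}],"ny":64,"qwo":{"fr":{"j":96,"jh":92},"ox":[92,93,87,48]},"vk":{"d":{"ti":1,"xg":46},"eue":[88,43,99],"ye":[24,33,77,70]}}
After op 2 (replace /lo/0/qvb 14): {"lo":[{"qvb":14,"y":49},{"ep":34,"p":77}],"ny":64,"qwo":{"fr":{"j":96,"jh":92},"ox":[92,93,87,48]},"vk":{"d":{"ti":1,"xg":46},"eue":[88,43,99],"ye":[24,33,77,70]}}
After op 3 (remove /vk/ye/3): {"lo":[{"qvb":14,"y":49},{"ep":34,"p":77}],"ny":64,"qwo":{"fr":{"j":96,"jh":92},"ox":[92,93,87,48]},"vk":{"d":{"ti":1,"xg":46},"eue":[88,43,99],"ye":[24,33,77]}}
After op 4 (add /vk/d/xg 9): {"lo":[{"qvb":14,"y":49},{"ep":34,"p":77}],"ny":64,"qwo":{"fr":{"j":96,"jh":92},"ox":[92,93,87,48]},"vk":{"d":{"ti":1,"xg":9},"eue":[88,43,99],"ye":[24,33,77]}}
After op 5 (add /qwo/fr/n 36): {"lo":[{"qvb":14,"y":49},{"ep":34,"p":77}],"ny":64,"qwo":{"fr":{"j":96,"jh":92,"n":36},"ox":[92,93,87,48]},"vk":{"d":{"ti":1,"xg":9},"eue":[88,43,99],"ye":[24,33,77]}}
After op 6 (remove /vk/ye/2): {"lo":[{"qvb":14,"y":49},{"ep":34,"p":77}],"ny":64,"qwo":{"fr":{"j":96,"jh":92,"n":36},"ox":[92,93,87,48]},"vk":{"d":{"ti":1,"xg":9},"eue":[88,43,99],"ye":[24,33]}}
After op 7 (replace /vk/ye/0 39): {"lo":[{"qvb":14,"y":49},{"ep":34,"p":77}],"ny":64,"qwo":{"fr":{"j":96,"jh":92,"n":36},"ox":[92,93,87,48]},"vk":{"d":{"ti":1,"xg":9},"eue":[88,43,99],"ye":[39,33]}}
After op 8 (replace /qwo/fr/n 18): {"lo":[{"qvb":14,"y":49},{"ep":34,"p":77}],"ny":64,"qwo":{"fr":{"j":96,"jh":92,"n":18},"ox":[92,93,87,48]},"vk":{"d":{"ti":1,"xg":9},"eue":[88,43,99],"ye":[39,33]}}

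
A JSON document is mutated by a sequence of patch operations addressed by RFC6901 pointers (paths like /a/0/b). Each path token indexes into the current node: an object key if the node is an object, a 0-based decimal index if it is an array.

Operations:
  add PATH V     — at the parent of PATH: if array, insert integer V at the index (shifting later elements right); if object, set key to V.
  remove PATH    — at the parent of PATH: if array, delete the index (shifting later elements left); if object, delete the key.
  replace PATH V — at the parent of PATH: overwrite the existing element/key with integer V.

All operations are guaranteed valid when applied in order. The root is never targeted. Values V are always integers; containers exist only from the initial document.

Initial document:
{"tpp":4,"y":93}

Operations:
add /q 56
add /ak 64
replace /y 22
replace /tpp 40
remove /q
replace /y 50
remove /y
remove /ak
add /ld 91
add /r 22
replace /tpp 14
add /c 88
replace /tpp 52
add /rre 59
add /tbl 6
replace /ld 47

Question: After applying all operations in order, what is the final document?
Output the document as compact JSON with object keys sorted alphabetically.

After op 1 (add /q 56): {"q":56,"tpp":4,"y":93}
After op 2 (add /ak 64): {"ak":64,"q":56,"tpp":4,"y":93}
After op 3 (replace /y 22): {"ak":64,"q":56,"tpp":4,"y":22}
After op 4 (replace /tpp 40): {"ak":64,"q":56,"tpp":40,"y":22}
After op 5 (remove /q): {"ak":64,"tpp":40,"y":22}
After op 6 (replace /y 50): {"ak":64,"tpp":40,"y":50}
After op 7 (remove /y): {"ak":64,"tpp":40}
After op 8 (remove /ak): {"tpp":40}
After op 9 (add /ld 91): {"ld":91,"tpp":40}
After op 10 (add /r 22): {"ld":91,"r":22,"tpp":40}
After op 11 (replace /tpp 14): {"ld":91,"r":22,"tpp":14}
After op 12 (add /c 88): {"c":88,"ld":91,"r":22,"tpp":14}
After op 13 (replace /tpp 52): {"c":88,"ld":91,"r":22,"tpp":52}
After op 14 (add /rre 59): {"c":88,"ld":91,"r":22,"rre":59,"tpp":52}
After op 15 (add /tbl 6): {"c":88,"ld":91,"r":22,"rre":59,"tbl":6,"tpp":52}
After op 16 (replace /ld 47): {"c":88,"ld":47,"r":22,"rre":59,"tbl":6,"tpp":52}

Answer: {"c":88,"ld":47,"r":22,"rre":59,"tbl":6,"tpp":52}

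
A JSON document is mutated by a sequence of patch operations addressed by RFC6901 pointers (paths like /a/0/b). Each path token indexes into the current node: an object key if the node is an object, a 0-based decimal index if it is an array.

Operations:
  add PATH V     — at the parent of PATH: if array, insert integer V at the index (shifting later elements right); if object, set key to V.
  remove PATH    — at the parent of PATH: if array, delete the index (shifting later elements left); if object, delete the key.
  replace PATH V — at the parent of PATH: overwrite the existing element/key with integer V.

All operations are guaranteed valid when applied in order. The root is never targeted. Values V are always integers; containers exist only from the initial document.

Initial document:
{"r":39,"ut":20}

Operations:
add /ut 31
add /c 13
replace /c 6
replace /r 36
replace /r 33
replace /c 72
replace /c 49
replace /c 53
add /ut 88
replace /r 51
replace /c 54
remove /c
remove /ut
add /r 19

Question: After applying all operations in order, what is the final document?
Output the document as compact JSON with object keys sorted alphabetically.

After op 1 (add /ut 31): {"r":39,"ut":31}
After op 2 (add /c 13): {"c":13,"r":39,"ut":31}
After op 3 (replace /c 6): {"c":6,"r":39,"ut":31}
After op 4 (replace /r 36): {"c":6,"r":36,"ut":31}
After op 5 (replace /r 33): {"c":6,"r":33,"ut":31}
After op 6 (replace /c 72): {"c":72,"r":33,"ut":31}
After op 7 (replace /c 49): {"c":49,"r":33,"ut":31}
After op 8 (replace /c 53): {"c":53,"r":33,"ut":31}
After op 9 (add /ut 88): {"c":53,"r":33,"ut":88}
After op 10 (replace /r 51): {"c":53,"r":51,"ut":88}
After op 11 (replace /c 54): {"c":54,"r":51,"ut":88}
After op 12 (remove /c): {"r":51,"ut":88}
After op 13 (remove /ut): {"r":51}
After op 14 (add /r 19): {"r":19}

Answer: {"r":19}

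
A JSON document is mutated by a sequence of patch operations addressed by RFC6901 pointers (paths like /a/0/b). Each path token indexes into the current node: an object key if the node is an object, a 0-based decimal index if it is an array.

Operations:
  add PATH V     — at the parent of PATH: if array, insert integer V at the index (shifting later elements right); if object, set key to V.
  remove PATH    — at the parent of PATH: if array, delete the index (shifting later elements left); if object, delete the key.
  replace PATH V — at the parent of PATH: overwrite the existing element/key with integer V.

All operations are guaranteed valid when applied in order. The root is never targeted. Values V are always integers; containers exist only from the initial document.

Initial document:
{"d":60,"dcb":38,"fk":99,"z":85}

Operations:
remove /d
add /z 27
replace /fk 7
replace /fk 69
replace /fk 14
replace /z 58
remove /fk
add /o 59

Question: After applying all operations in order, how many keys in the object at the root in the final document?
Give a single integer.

Answer: 3

Derivation:
After op 1 (remove /d): {"dcb":38,"fk":99,"z":85}
After op 2 (add /z 27): {"dcb":38,"fk":99,"z":27}
After op 3 (replace /fk 7): {"dcb":38,"fk":7,"z":27}
After op 4 (replace /fk 69): {"dcb":38,"fk":69,"z":27}
After op 5 (replace /fk 14): {"dcb":38,"fk":14,"z":27}
After op 6 (replace /z 58): {"dcb":38,"fk":14,"z":58}
After op 7 (remove /fk): {"dcb":38,"z":58}
After op 8 (add /o 59): {"dcb":38,"o":59,"z":58}
Size at the root: 3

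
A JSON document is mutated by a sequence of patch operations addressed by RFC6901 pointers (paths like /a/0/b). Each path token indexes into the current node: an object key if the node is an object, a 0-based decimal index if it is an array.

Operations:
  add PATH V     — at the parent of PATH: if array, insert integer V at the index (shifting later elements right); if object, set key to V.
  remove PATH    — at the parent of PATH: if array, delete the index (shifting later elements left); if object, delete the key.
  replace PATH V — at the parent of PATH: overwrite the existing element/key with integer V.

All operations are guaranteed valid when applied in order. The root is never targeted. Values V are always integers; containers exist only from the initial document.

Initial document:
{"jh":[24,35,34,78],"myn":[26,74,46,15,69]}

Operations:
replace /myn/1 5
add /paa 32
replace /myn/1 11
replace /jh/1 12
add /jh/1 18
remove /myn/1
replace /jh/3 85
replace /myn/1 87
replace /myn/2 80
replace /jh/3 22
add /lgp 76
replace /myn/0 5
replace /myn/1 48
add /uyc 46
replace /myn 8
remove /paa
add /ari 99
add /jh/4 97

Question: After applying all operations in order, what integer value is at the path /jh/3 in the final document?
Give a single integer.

After op 1 (replace /myn/1 5): {"jh":[24,35,34,78],"myn":[26,5,46,15,69]}
After op 2 (add /paa 32): {"jh":[24,35,34,78],"myn":[26,5,46,15,69],"paa":32}
After op 3 (replace /myn/1 11): {"jh":[24,35,34,78],"myn":[26,11,46,15,69],"paa":32}
After op 4 (replace /jh/1 12): {"jh":[24,12,34,78],"myn":[26,11,46,15,69],"paa":32}
After op 5 (add /jh/1 18): {"jh":[24,18,12,34,78],"myn":[26,11,46,15,69],"paa":32}
After op 6 (remove /myn/1): {"jh":[24,18,12,34,78],"myn":[26,46,15,69],"paa":32}
After op 7 (replace /jh/3 85): {"jh":[24,18,12,85,78],"myn":[26,46,15,69],"paa":32}
After op 8 (replace /myn/1 87): {"jh":[24,18,12,85,78],"myn":[26,87,15,69],"paa":32}
After op 9 (replace /myn/2 80): {"jh":[24,18,12,85,78],"myn":[26,87,80,69],"paa":32}
After op 10 (replace /jh/3 22): {"jh":[24,18,12,22,78],"myn":[26,87,80,69],"paa":32}
After op 11 (add /lgp 76): {"jh":[24,18,12,22,78],"lgp":76,"myn":[26,87,80,69],"paa":32}
After op 12 (replace /myn/0 5): {"jh":[24,18,12,22,78],"lgp":76,"myn":[5,87,80,69],"paa":32}
After op 13 (replace /myn/1 48): {"jh":[24,18,12,22,78],"lgp":76,"myn":[5,48,80,69],"paa":32}
After op 14 (add /uyc 46): {"jh":[24,18,12,22,78],"lgp":76,"myn":[5,48,80,69],"paa":32,"uyc":46}
After op 15 (replace /myn 8): {"jh":[24,18,12,22,78],"lgp":76,"myn":8,"paa":32,"uyc":46}
After op 16 (remove /paa): {"jh":[24,18,12,22,78],"lgp":76,"myn":8,"uyc":46}
After op 17 (add /ari 99): {"ari":99,"jh":[24,18,12,22,78],"lgp":76,"myn":8,"uyc":46}
After op 18 (add /jh/4 97): {"ari":99,"jh":[24,18,12,22,97,78],"lgp":76,"myn":8,"uyc":46}
Value at /jh/3: 22

Answer: 22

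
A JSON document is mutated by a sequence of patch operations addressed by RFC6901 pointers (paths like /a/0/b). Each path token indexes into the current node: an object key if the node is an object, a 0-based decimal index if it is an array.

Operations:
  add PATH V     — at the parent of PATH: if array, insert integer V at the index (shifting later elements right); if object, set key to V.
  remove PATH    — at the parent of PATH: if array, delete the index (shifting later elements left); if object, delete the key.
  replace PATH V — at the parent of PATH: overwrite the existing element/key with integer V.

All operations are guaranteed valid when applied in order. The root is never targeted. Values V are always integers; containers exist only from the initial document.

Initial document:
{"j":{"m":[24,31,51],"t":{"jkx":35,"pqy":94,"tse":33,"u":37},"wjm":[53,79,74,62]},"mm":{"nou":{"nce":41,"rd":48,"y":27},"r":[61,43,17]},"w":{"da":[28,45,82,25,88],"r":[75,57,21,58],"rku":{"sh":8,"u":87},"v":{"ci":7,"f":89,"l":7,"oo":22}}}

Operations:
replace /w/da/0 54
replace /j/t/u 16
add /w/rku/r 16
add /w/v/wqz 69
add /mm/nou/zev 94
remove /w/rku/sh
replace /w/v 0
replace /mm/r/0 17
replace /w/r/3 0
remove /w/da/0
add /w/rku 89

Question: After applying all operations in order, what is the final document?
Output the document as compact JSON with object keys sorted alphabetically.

Answer: {"j":{"m":[24,31,51],"t":{"jkx":35,"pqy":94,"tse":33,"u":16},"wjm":[53,79,74,62]},"mm":{"nou":{"nce":41,"rd":48,"y":27,"zev":94},"r":[17,43,17]},"w":{"da":[45,82,25,88],"r":[75,57,21,0],"rku":89,"v":0}}

Derivation:
After op 1 (replace /w/da/0 54): {"j":{"m":[24,31,51],"t":{"jkx":35,"pqy":94,"tse":33,"u":37},"wjm":[53,79,74,62]},"mm":{"nou":{"nce":41,"rd":48,"y":27},"r":[61,43,17]},"w":{"da":[54,45,82,25,88],"r":[75,57,21,58],"rku":{"sh":8,"u":87},"v":{"ci":7,"f":89,"l":7,"oo":22}}}
After op 2 (replace /j/t/u 16): {"j":{"m":[24,31,51],"t":{"jkx":35,"pqy":94,"tse":33,"u":16},"wjm":[53,79,74,62]},"mm":{"nou":{"nce":41,"rd":48,"y":27},"r":[61,43,17]},"w":{"da":[54,45,82,25,88],"r":[75,57,21,58],"rku":{"sh":8,"u":87},"v":{"ci":7,"f":89,"l":7,"oo":22}}}
After op 3 (add /w/rku/r 16): {"j":{"m":[24,31,51],"t":{"jkx":35,"pqy":94,"tse":33,"u":16},"wjm":[53,79,74,62]},"mm":{"nou":{"nce":41,"rd":48,"y":27},"r":[61,43,17]},"w":{"da":[54,45,82,25,88],"r":[75,57,21,58],"rku":{"r":16,"sh":8,"u":87},"v":{"ci":7,"f":89,"l":7,"oo":22}}}
After op 4 (add /w/v/wqz 69): {"j":{"m":[24,31,51],"t":{"jkx":35,"pqy":94,"tse":33,"u":16},"wjm":[53,79,74,62]},"mm":{"nou":{"nce":41,"rd":48,"y":27},"r":[61,43,17]},"w":{"da":[54,45,82,25,88],"r":[75,57,21,58],"rku":{"r":16,"sh":8,"u":87},"v":{"ci":7,"f":89,"l":7,"oo":22,"wqz":69}}}
After op 5 (add /mm/nou/zev 94): {"j":{"m":[24,31,51],"t":{"jkx":35,"pqy":94,"tse":33,"u":16},"wjm":[53,79,74,62]},"mm":{"nou":{"nce":41,"rd":48,"y":27,"zev":94},"r":[61,43,17]},"w":{"da":[54,45,82,25,88],"r":[75,57,21,58],"rku":{"r":16,"sh":8,"u":87},"v":{"ci":7,"f":89,"l":7,"oo":22,"wqz":69}}}
After op 6 (remove /w/rku/sh): {"j":{"m":[24,31,51],"t":{"jkx":35,"pqy":94,"tse":33,"u":16},"wjm":[53,79,74,62]},"mm":{"nou":{"nce":41,"rd":48,"y":27,"zev":94},"r":[61,43,17]},"w":{"da":[54,45,82,25,88],"r":[75,57,21,58],"rku":{"r":16,"u":87},"v":{"ci":7,"f":89,"l":7,"oo":22,"wqz":69}}}
After op 7 (replace /w/v 0): {"j":{"m":[24,31,51],"t":{"jkx":35,"pqy":94,"tse":33,"u":16},"wjm":[53,79,74,62]},"mm":{"nou":{"nce":41,"rd":48,"y":27,"zev":94},"r":[61,43,17]},"w":{"da":[54,45,82,25,88],"r":[75,57,21,58],"rku":{"r":16,"u":87},"v":0}}
After op 8 (replace /mm/r/0 17): {"j":{"m":[24,31,51],"t":{"jkx":35,"pqy":94,"tse":33,"u":16},"wjm":[53,79,74,62]},"mm":{"nou":{"nce":41,"rd":48,"y":27,"zev":94},"r":[17,43,17]},"w":{"da":[54,45,82,25,88],"r":[75,57,21,58],"rku":{"r":16,"u":87},"v":0}}
After op 9 (replace /w/r/3 0): {"j":{"m":[24,31,51],"t":{"jkx":35,"pqy":94,"tse":33,"u":16},"wjm":[53,79,74,62]},"mm":{"nou":{"nce":41,"rd":48,"y":27,"zev":94},"r":[17,43,17]},"w":{"da":[54,45,82,25,88],"r":[75,57,21,0],"rku":{"r":16,"u":87},"v":0}}
After op 10 (remove /w/da/0): {"j":{"m":[24,31,51],"t":{"jkx":35,"pqy":94,"tse":33,"u":16},"wjm":[53,79,74,62]},"mm":{"nou":{"nce":41,"rd":48,"y":27,"zev":94},"r":[17,43,17]},"w":{"da":[45,82,25,88],"r":[75,57,21,0],"rku":{"r":16,"u":87},"v":0}}
After op 11 (add /w/rku 89): {"j":{"m":[24,31,51],"t":{"jkx":35,"pqy":94,"tse":33,"u":16},"wjm":[53,79,74,62]},"mm":{"nou":{"nce":41,"rd":48,"y":27,"zev":94},"r":[17,43,17]},"w":{"da":[45,82,25,88],"r":[75,57,21,0],"rku":89,"v":0}}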